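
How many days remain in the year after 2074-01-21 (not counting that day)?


Day of year: 21 of 365
Remaining = 365 - 21

344 days


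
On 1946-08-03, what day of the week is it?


Date: August 3, 1946
Anchor: Jan 1, 1946. With p = 1946 - 1 = 1945: (p + p//4 - p//100 + p//400) mod 7 = (1945 + 486 - 19 + 4) mod 7 = 2416 mod 7 = 1 -> Tuesday (Mon=0 ... Sun=6)
Days before August (Jan-Jul): 212; offset = 212 + 3 - 1 = 214
Weekday index = (1 + 214) mod 7 = 5

Day of the week: Saturday


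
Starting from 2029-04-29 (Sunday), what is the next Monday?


Current: Sunday
Target: Monday
Days ahead: 1

Next Monday: 2029-04-30


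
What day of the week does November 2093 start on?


Target: November 1, 2093
Anchor: Jan 1, 2093. With p = 2093 - 1 = 2092: (p + p//4 - p//100 + p//400) mod 7 = (2092 + 523 - 20 + 5) mod 7 = 2600 mod 7 = 3 -> Thursday (Mon=0 ... Sun=6)
Days before November (Jan-Oct): 304 days
Weekday index = (3 + 304) mod 7 = 6

Sunday


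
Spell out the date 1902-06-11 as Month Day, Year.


ISO 1902-06-11 parses as year=1902, month=06, day=11
Month 6 -> June

June 11, 1902


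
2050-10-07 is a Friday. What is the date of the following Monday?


Current: Friday
Target: Monday
Days ahead: 3

Next Monday: 2050-10-10


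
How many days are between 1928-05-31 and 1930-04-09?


From 1928-05-31 to 1930-04-09
1928-05-31: days before May = 31 + 29 + 31 + 30 = 121 (1928 is a leap year); day of year = 121 + 31 = 152
1930-04-09: days before April = 31 + 28 + 31 = 90 (1930 is not a leap year); day of year = 90 + 9 = 99
Rest of 1928: 366 - 152 = 214
Full years 1929 (365): 365
Total = 214 + 365 + 99 = 678

678 days


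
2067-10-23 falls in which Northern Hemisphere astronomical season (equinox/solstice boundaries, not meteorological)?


Date: October 23
Astronomical Autumn (approx.; exact equinox/solstice day varies by year): September 22 to December 20
October 23 falls within the Autumn window

Autumn


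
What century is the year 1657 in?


Century = (year - 1) // 100 + 1
= (1657 - 1) // 100 + 1
= 1656 // 100 + 1
= 16 + 1

17th century


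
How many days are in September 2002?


September 2002

30 days


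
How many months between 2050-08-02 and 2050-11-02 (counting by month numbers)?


From August 2050 to November 2050
0 years * 12 = 0 months, plus 3 months = 3

3 months


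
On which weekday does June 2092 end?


June 2092 has 30 days
Anchor: Jan 1, 2092. With p = 2092 - 1 = 2091: (p + p//4 - p//100 + p//400) mod 7 = (2091 + 522 - 20 + 5) mod 7 = 2598 mod 7 = 1 -> Tuesday (Mon=0 ... Sun=6)
Days before June (Jan-May): 152; June 1 index = (1 + 152) mod 7 = 6 -> Sunday
Last day offset: 30 - 1 = 29 days
Weekday index = (6 + 29) mod 7 = 0

Monday, June 30


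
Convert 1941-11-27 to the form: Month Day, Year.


ISO 1941-11-27 parses as year=1941, month=11, day=27
Month 11 -> November

November 27, 1941


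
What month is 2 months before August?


August is month 8
8 - 2 = 6

June


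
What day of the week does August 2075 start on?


Target: August 1, 2075
Anchor: Jan 1, 2075. With p = 2075 - 1 = 2074: (p + p//4 - p//100 + p//400) mod 7 = (2074 + 518 - 20 + 5) mod 7 = 2577 mod 7 = 1 -> Tuesday (Mon=0 ... Sun=6)
Days before August (Jan-Jul): 212 days
Weekday index = (1 + 212) mod 7 = 3

Thursday


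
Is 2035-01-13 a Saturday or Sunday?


Anchor: Jan 1, 2035. With p = 2035 - 1 = 2034: (p + p//4 - p//100 + p//400) mod 7 = (2034 + 508 - 20 + 5) mod 7 = 2527 mod 7 = 0 -> Monday (Mon=0 ... Sun=6)
Day of year: 13; offset = 12
Weekday index = (0 + 12) mod 7 = 5 -> Saturday
Weekend days: Saturday, Sunday

Yes


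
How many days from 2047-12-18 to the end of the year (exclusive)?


Day of year: 352 of 365
Remaining = 365 - 352

13 days


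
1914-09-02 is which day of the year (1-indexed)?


Date: September 2, 1914
Days in months 1 through 8: 243
Plus 2 days in September

Day of year: 245


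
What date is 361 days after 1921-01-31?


Start: 1921-01-31, add 361 days
January 31 is the last day of January 1921 -> 361 left
February 1921 has 28 days -> 333 left
March 1921 has 31 days -> 302 left
April 1921 has 30 days -> 272 left
May 1921 has 31 days -> 241 left
June 1921 has 30 days -> 211 left
July 1921 has 31 days -> 180 left
August 1921 has 31 days -> 149 left
September 1921 has 30 days -> 119 left
October 1921 has 31 days -> 88 left
November 1921 has 30 days -> 58 left
December 1921 has 31 days -> 27 left
January 1922: 27 <= 31 -> lands on January 27

Result: 1922-01-27


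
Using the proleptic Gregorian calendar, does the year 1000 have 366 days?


Gregorian leap year rule: divisible by 4, but not by 100, unless also by 400.
1000 is divisible by 100 but not 400 -> not a leap year

No


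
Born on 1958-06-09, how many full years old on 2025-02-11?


Birth: 1958-06-09
Reference: 2025-02-11
Year difference: 2025 - 1958 = 67
Birthday not yet reached in 2025, subtract 1

66 years old


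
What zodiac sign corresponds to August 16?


Date: August 16
Conventional tropical zodiac dates: Leo from July 23 onward; Virgo starts August 23
August 16 falls within the Leo range

Leo


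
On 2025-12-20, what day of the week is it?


Date: December 20, 2025
Anchor: Jan 1, 2025. With p = 2025 - 1 = 2024: (p + p//4 - p//100 + p//400) mod 7 = (2024 + 506 - 20 + 5) mod 7 = 2515 mod 7 = 2 -> Wednesday (Mon=0 ... Sun=6)
Days before December (Jan-Nov): 334; offset = 334 + 20 - 1 = 353
Weekday index = (2 + 353) mod 7 = 5

Day of the week: Saturday


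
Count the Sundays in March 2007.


March 2007 has 31 days
Anchor: Jan 1, 2007. With p = 2007 - 1 = 2006: (p + p//4 - p//100 + p//400) mod 7 = (2006 + 501 - 20 + 5) mod 7 = 2492 mod 7 = 0 -> Monday (Mon=0 ... Sun=6)
Days before March (Jan-Feb): 59; March 1 index = (0 + 59) mod 7 = 3 -> Thursday
First Sunday is March 4
Sundays: 4, 11, 18, 25

4 Sundays


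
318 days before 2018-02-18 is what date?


Start: 2018-02-18, subtract 318 days
Back 18 days from February 18 reaches January 31, 2018 -> 300 left
January 2018 has 31 days -> back to December 31, 2017 -> 269 left
December 2017 has 31 days -> back to November 30, 2017 -> 238 left
November 2017 has 30 days -> back to October 31, 2017 -> 208 left
October 2017 has 31 days -> back to September 30, 2017 -> 177 left
September 2017 has 30 days -> back to August 31, 2017 -> 147 left
August 2017 has 31 days -> back to July 31, 2017 -> 116 left
July 2017 has 31 days -> back to June 30, 2017 -> 85 left
June 2017 has 30 days -> back to May 31, 2017 -> 55 left
May 2017 has 31 days -> back to April 30, 2017 -> 24 left
April 2017: 30 - 24 = 6 -> lands on April 6

Result: 2017-04-06


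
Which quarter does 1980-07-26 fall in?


Month: July (month 7)
Q1: Jan-Mar, Q2: Apr-Jun, Q3: Jul-Sep, Q4: Oct-Dec

Q3


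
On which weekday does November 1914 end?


November 1914 has 30 days
Anchor: Jan 1, 1914. With p = 1914 - 1 = 1913: (p + p//4 - p//100 + p//400) mod 7 = (1913 + 478 - 19 + 4) mod 7 = 2376 mod 7 = 3 -> Thursday (Mon=0 ... Sun=6)
Days before November (Jan-Oct): 304; November 1 index = (3 + 304) mod 7 = 6 -> Sunday
Last day offset: 30 - 1 = 29 days
Weekday index = (6 + 29) mod 7 = 0

Monday, November 30


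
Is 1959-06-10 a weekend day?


Anchor: Jan 1, 1959. With p = 1959 - 1 = 1958: (p + p//4 - p//100 + p//400) mod 7 = (1958 + 489 - 19 + 4) mod 7 = 2432 mod 7 = 3 -> Thursday (Mon=0 ... Sun=6)
Day of year: 161; offset = 160
Weekday index = (3 + 160) mod 7 = 2 -> Wednesday
Weekend days: Saturday, Sunday

No


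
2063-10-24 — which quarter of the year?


Month: October (month 10)
Q1: Jan-Mar, Q2: Apr-Jun, Q3: Jul-Sep, Q4: Oct-Dec

Q4


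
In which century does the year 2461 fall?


Century = (year - 1) // 100 + 1
= (2461 - 1) // 100 + 1
= 2460 // 100 + 1
= 24 + 1

25th century


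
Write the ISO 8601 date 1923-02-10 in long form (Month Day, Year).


ISO 1923-02-10 parses as year=1923, month=02, day=10
Month 2 -> February

February 10, 1923


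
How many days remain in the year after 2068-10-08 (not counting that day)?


Day of year: 282 of 366
Remaining = 366 - 282

84 days


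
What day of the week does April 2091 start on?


Target: April 1, 2091
Anchor: Jan 1, 2091. With p = 2091 - 1 = 2090: (p + p//4 - p//100 + p//400) mod 7 = (2090 + 522 - 20 + 5) mod 7 = 2597 mod 7 = 0 -> Monday (Mon=0 ... Sun=6)
Days before April (Jan-Mar): 90 days
Weekday index = (0 + 90) mod 7 = 6

Sunday


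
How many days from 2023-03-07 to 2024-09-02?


From 2023-03-07 to 2024-09-02
2023-03-07: days before March = 31 + 28 = 59 (2023 is not a leap year); day of year = 59 + 7 = 66
2024-09-02: days before September = 31 + 29 + 31 + 30 + 31 + 30 + 31 + 31 = 244 (2024 is a leap year); day of year = 244 + 2 = 246
Rest of 2023: 365 - 66 = 299
Total = 299 + 246 = 545

545 days


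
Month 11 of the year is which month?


Month 11 of 12

November


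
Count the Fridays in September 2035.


September 2035 has 30 days
Anchor: Jan 1, 2035. With p = 2035 - 1 = 2034: (p + p//4 - p//100 + p//400) mod 7 = (2034 + 508 - 20 + 5) mod 7 = 2527 mod 7 = 0 -> Monday (Mon=0 ... Sun=6)
Days before September (Jan-Aug): 243; September 1 index = (0 + 243) mod 7 = 5 -> Saturday
First Friday is September 7
Fridays: 7, 14, 21, 28

4 Fridays


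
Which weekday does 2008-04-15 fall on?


Date: April 15, 2008
Anchor: Jan 1, 2008. With p = 2008 - 1 = 2007: (p + p//4 - p//100 + p//400) mod 7 = (2007 + 501 - 20 + 5) mod 7 = 2493 mod 7 = 1 -> Tuesday (Mon=0 ... Sun=6)
Days before April (Jan-Mar): 91; offset = 91 + 15 - 1 = 105
Weekday index = (1 + 105) mod 7 = 1

Day of the week: Tuesday


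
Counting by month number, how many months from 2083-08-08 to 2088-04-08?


From August 2083 to April 2088
5 years * 12 = 60 months, minus 4 months = 56

56 months


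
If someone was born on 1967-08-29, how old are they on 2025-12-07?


Birth: 1967-08-29
Reference: 2025-12-07
Year difference: 2025 - 1967 = 58

58 years old


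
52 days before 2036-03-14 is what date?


Start: 2036-03-14, subtract 52 days
Back 14 days from March 14 reaches February 29, 2036 -> 38 left
February 2036 has 29 days -> back to January 31, 2036 -> 9 left
January 2036: 31 - 9 = 22 -> lands on January 22

Result: 2036-01-22


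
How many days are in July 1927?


July 1927

31 days


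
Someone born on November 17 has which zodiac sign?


Date: November 17
Conventional tropical zodiac dates: Scorpio from October 23 onward; Sagittarius starts November 22
November 17 falls within the Scorpio range

Scorpio


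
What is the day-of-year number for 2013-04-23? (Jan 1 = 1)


Date: April 23, 2013
Days in months 1 through 3: 90
Plus 23 days in April

Day of year: 113


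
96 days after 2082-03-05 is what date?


Start: 2082-03-05, add 96 days
March 2082 has 31 days: 31 - 5 = 26 days to March 31 -> 70 left
April 2082 has 30 days -> 40 left
May 2082 has 31 days -> 9 left
June 2082: 9 <= 30 -> lands on June 9

Result: 2082-06-09


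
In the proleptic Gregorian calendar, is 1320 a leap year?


Gregorian leap year rule: divisible by 4, but not by 100, unless also by 400.
1320 is divisible by 4 but not 100 -> leap year

Yes


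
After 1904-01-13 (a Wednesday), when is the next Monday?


Current: Wednesday
Target: Monday
Days ahead: 5

Next Monday: 1904-01-18


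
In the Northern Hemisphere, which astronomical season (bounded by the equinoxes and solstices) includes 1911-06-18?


Date: June 18
Astronomical Spring (approx.; exact equinox/solstice day varies by year): March 20 to June 20
June 18 falls within the Spring window

Spring


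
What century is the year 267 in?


Century = (year - 1) // 100 + 1
= (267 - 1) // 100 + 1
= 266 // 100 + 1
= 2 + 1

3rd century


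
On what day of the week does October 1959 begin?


Target: October 1, 1959
Anchor: Jan 1, 1959. With p = 1959 - 1 = 1958: (p + p//4 - p//100 + p//400) mod 7 = (1958 + 489 - 19 + 4) mod 7 = 2432 mod 7 = 3 -> Thursday (Mon=0 ... Sun=6)
Days before October (Jan-Sep): 273 days
Weekday index = (3 + 273) mod 7 = 3

Thursday


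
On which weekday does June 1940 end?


June 1940 has 30 days
Anchor: Jan 1, 1940. With p = 1940 - 1 = 1939: (p + p//4 - p//100 + p//400) mod 7 = (1939 + 484 - 19 + 4) mod 7 = 2408 mod 7 = 0 -> Monday (Mon=0 ... Sun=6)
Days before June (Jan-May): 152; June 1 index = (0 + 152) mod 7 = 5 -> Saturday
Last day offset: 30 - 1 = 29 days
Weekday index = (5 + 29) mod 7 = 6

Sunday, June 30


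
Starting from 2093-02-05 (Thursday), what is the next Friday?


Current: Thursday
Target: Friday
Days ahead: 1

Next Friday: 2093-02-06


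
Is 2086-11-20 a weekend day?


Anchor: Jan 1, 2086. With p = 2086 - 1 = 2085: (p + p//4 - p//100 + p//400) mod 7 = (2085 + 521 - 20 + 5) mod 7 = 2591 mod 7 = 1 -> Tuesday (Mon=0 ... Sun=6)
Day of year: 324; offset = 323
Weekday index = (1 + 323) mod 7 = 2 -> Wednesday
Weekend days: Saturday, Sunday

No


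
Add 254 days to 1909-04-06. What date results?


Start: 1909-04-06, add 254 days
April 1909 has 30 days: 30 - 6 = 24 days to April 30 -> 230 left
May 1909 has 31 days -> 199 left
June 1909 has 30 days -> 169 left
July 1909 has 31 days -> 138 left
August 1909 has 31 days -> 107 left
September 1909 has 30 days -> 77 left
October 1909 has 31 days -> 46 left
November 1909 has 30 days -> 16 left
December 1909: 16 <= 31 -> lands on December 16

Result: 1909-12-16


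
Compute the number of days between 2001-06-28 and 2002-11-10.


From 2001-06-28 to 2002-11-10
2001-06-28: days before June = 31 + 28 + 31 + 30 + 31 = 151 (2001 is not a leap year); day of year = 151 + 28 = 179
2002-11-10: days before November = 31 + 28 + 31 + 30 + 31 + 30 + 31 + 31 + 30 + 31 = 304 (2002 is not a leap year); day of year = 304 + 10 = 314
Rest of 2001: 365 - 179 = 186
Total = 186 + 314 = 500

500 days


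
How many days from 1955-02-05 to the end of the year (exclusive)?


Day of year: 36 of 365
Remaining = 365 - 36

329 days


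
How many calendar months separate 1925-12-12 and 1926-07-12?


From December 1925 to July 1926
1 year * 12 = 12 months, minus 5 months = 7

7 months


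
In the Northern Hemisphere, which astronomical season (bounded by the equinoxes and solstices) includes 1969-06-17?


Date: June 17
Astronomical Spring (approx.; exact equinox/solstice day varies by year): March 20 to June 20
June 17 falls within the Spring window

Spring


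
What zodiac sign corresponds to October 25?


Date: October 25
Conventional tropical zodiac dates: Scorpio from October 23 onward; Sagittarius starts November 22
October 25 falls within the Scorpio range

Scorpio


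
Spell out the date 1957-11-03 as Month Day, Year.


ISO 1957-11-03 parses as year=1957, month=11, day=03
Month 11 -> November

November 3, 1957


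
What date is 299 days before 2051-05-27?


Start: 2051-05-27, subtract 299 days
Back 27 days from May 27 reaches April 30, 2051 -> 272 left
April 2051 has 30 days -> back to March 31, 2051 -> 242 left
March 2051 has 31 days -> back to February 28, 2051 -> 211 left
February 2051 has 28 days -> back to January 31, 2051 -> 183 left
January 2051 has 31 days -> back to December 31, 2050 -> 152 left
December 2050 has 31 days -> back to November 30, 2050 -> 121 left
November 2050 has 30 days -> back to October 31, 2050 -> 91 left
October 2050 has 31 days -> back to September 30, 2050 -> 60 left
September 2050 has 30 days -> back to August 31, 2050 -> 30 left
August 2050: 31 - 30 = 1 -> lands on August 1

Result: 2050-08-01


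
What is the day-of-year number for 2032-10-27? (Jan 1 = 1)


Date: October 27, 2032
Days in months 1 through 9: 274
Plus 27 days in October

Day of year: 301


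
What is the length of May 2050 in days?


May 2050

31 days


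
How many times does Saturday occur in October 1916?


October 1916 has 31 days
Anchor: Jan 1, 1916. With p = 1916 - 1 = 1915: (p + p//4 - p//100 + p//400) mod 7 = (1915 + 478 - 19 + 4) mod 7 = 2378 mod 7 = 5 -> Saturday (Mon=0 ... Sun=6)
Days before October (Jan-Sep): 274; October 1 index = (5 + 274) mod 7 = 6 -> Sunday
First Saturday is October 7
Saturdays: 7, 14, 21, 28

4 Saturdays


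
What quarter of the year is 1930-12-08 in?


Month: December (month 12)
Q1: Jan-Mar, Q2: Apr-Jun, Q3: Jul-Sep, Q4: Oct-Dec

Q4


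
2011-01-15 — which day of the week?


Date: January 15, 2011
Anchor: Jan 1, 2011. With p = 2011 - 1 = 2010: (p + p//4 - p//100 + p//400) mod 7 = (2010 + 502 - 20 + 5) mod 7 = 2497 mod 7 = 5 -> Saturday (Mon=0 ... Sun=6)
Days into year = 15 - 1 = 14
Weekday index = (5 + 14) mod 7 = 5

Day of the week: Saturday


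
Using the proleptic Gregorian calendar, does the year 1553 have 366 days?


Gregorian leap year rule: divisible by 4, but not by 100, unless also by 400.
1553 is not divisible by 4 -> not a leap year

No


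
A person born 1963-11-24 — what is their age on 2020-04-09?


Birth: 1963-11-24
Reference: 2020-04-09
Year difference: 2020 - 1963 = 57
Birthday not yet reached in 2020, subtract 1

56 years old


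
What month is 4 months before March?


March is month 3
3 - 4 = -1; wrap: -1 + 12 = 11

November


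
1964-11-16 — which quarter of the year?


Month: November (month 11)
Q1: Jan-Mar, Q2: Apr-Jun, Q3: Jul-Sep, Q4: Oct-Dec

Q4


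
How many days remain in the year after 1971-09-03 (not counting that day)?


Day of year: 246 of 365
Remaining = 365 - 246

119 days


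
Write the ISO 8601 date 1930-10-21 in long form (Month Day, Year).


ISO 1930-10-21 parses as year=1930, month=10, day=21
Month 10 -> October

October 21, 1930


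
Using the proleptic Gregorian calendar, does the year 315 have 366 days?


Gregorian leap year rule: divisible by 4, but not by 100, unless also by 400.
315 is not divisible by 4 -> not a leap year

No


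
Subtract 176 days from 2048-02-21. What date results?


Start: 2048-02-21, subtract 176 days
Back 21 days from February 21 reaches January 31, 2048 -> 155 left
January 2048 has 31 days -> back to December 31, 2047 -> 124 left
December 2047 has 31 days -> back to November 30, 2047 -> 93 left
November 2047 has 30 days -> back to October 31, 2047 -> 63 left
October 2047 has 31 days -> back to September 30, 2047 -> 32 left
September 2047 has 30 days -> back to August 31, 2047 -> 2 left
August 2047: 31 - 2 = 29 -> lands on August 29

Result: 2047-08-29


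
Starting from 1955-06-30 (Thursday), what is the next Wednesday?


Current: Thursday
Target: Wednesday
Days ahead: 6

Next Wednesday: 1955-07-06


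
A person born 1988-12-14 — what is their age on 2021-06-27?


Birth: 1988-12-14
Reference: 2021-06-27
Year difference: 2021 - 1988 = 33
Birthday not yet reached in 2021, subtract 1

32 years old


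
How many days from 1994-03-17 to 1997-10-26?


From 1994-03-17 to 1997-10-26
1994-03-17: days before March = 31 + 28 = 59 (1994 is not a leap year); day of year = 59 + 17 = 76
1997-10-26: days before October = 31 + 28 + 31 + 30 + 31 + 30 + 31 + 31 + 30 = 273 (1997 is not a leap year); day of year = 273 + 26 = 299
Rest of 1994: 365 - 76 = 289
Full years 1995 (365), 1996 (366): 731
Total = 289 + 731 + 299 = 1319

1319 days


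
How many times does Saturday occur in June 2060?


June 2060 has 30 days
Anchor: Jan 1, 2060. With p = 2060 - 1 = 2059: (p + p//4 - p//100 + p//400) mod 7 = (2059 + 514 - 20 + 5) mod 7 = 2558 mod 7 = 3 -> Thursday (Mon=0 ... Sun=6)
Days before June (Jan-May): 152; June 1 index = (3 + 152) mod 7 = 1 -> Tuesday
First Saturday is June 5
Saturdays: 5, 12, 19, 26

4 Saturdays


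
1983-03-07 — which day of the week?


Date: March 7, 1983
Anchor: Jan 1, 1983. With p = 1983 - 1 = 1982: (p + p//4 - p//100 + p//400) mod 7 = (1982 + 495 - 19 + 4) mod 7 = 2462 mod 7 = 5 -> Saturday (Mon=0 ... Sun=6)
Days before March (Jan-Feb): 59; offset = 59 + 7 - 1 = 65
Weekday index = (5 + 65) mod 7 = 0

Day of the week: Monday


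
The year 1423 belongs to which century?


Century = (year - 1) // 100 + 1
= (1423 - 1) // 100 + 1
= 1422 // 100 + 1
= 14 + 1

15th century


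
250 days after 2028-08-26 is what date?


Start: 2028-08-26, add 250 days
August 2028 has 31 days: 31 - 26 = 5 days to August 31 -> 245 left
September 2028 has 30 days -> 215 left
October 2028 has 31 days -> 184 left
November 2028 has 30 days -> 154 left
December 2028 has 31 days -> 123 left
January 2029 has 31 days -> 92 left
February 2029 has 28 days -> 64 left
March 2029 has 31 days -> 33 left
April 2029 has 30 days -> 3 left
May 2029: 3 <= 31 -> lands on May 3

Result: 2029-05-03


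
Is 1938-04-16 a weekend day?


Anchor: Jan 1, 1938. With p = 1938 - 1 = 1937: (p + p//4 - p//100 + p//400) mod 7 = (1937 + 484 - 19 + 4) mod 7 = 2406 mod 7 = 5 -> Saturday (Mon=0 ... Sun=6)
Day of year: 106; offset = 105
Weekday index = (5 + 105) mod 7 = 5 -> Saturday
Weekend days: Saturday, Sunday

Yes


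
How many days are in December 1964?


December 1964

31 days


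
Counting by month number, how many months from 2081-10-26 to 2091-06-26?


From October 2081 to June 2091
10 years * 12 = 120 months, minus 4 months = 116

116 months


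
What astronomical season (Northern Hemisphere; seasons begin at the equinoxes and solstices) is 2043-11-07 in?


Date: November 7
Astronomical Autumn (approx.; exact equinox/solstice day varies by year): September 22 to December 20
November 7 falls within the Autumn window

Autumn


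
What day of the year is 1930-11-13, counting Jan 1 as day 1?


Date: November 13, 1930
Days in months 1 through 10: 304
Plus 13 days in November

Day of year: 317


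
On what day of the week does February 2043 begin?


Target: February 1, 2043
Anchor: Jan 1, 2043. With p = 2043 - 1 = 2042: (p + p//4 - p//100 + p//400) mod 7 = (2042 + 510 - 20 + 5) mod 7 = 2537 mod 7 = 3 -> Thursday (Mon=0 ... Sun=6)
Days before February (Jan): 31 days
Weekday index = (3 + 31) mod 7 = 6

Sunday


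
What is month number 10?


Month 10 of 12

October


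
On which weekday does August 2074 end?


August 2074 has 31 days
Anchor: Jan 1, 2074. With p = 2074 - 1 = 2073: (p + p//4 - p//100 + p//400) mod 7 = (2073 + 518 - 20 + 5) mod 7 = 2576 mod 7 = 0 -> Monday (Mon=0 ... Sun=6)
Days before August (Jan-Jul): 212; August 1 index = (0 + 212) mod 7 = 2 -> Wednesday
Last day offset: 31 - 1 = 30 days
Weekday index = (2 + 30) mod 7 = 4

Friday, August 31


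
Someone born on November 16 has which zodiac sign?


Date: November 16
Conventional tropical zodiac dates: Scorpio from October 23 onward; Sagittarius starts November 22
November 16 falls within the Scorpio range

Scorpio


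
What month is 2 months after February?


February is month 2
2 + 2 = 4

April


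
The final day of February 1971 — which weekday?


February 1971 has 28 days
Anchor: Jan 1, 1971. With p = 1971 - 1 = 1970: (p + p//4 - p//100 + p//400) mod 7 = (1970 + 492 - 19 + 4) mod 7 = 2447 mod 7 = 4 -> Friday (Mon=0 ... Sun=6)
Days before February (Jan): 31; February 1 index = (4 + 31) mod 7 = 0 -> Monday
Last day offset: 28 - 1 = 27 days
Weekday index = (0 + 27) mod 7 = 6

Sunday, February 28


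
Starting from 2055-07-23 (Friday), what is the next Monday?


Current: Friday
Target: Monday
Days ahead: 3

Next Monday: 2055-07-26


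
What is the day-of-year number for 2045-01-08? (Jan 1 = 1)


Date: January 8, 2045
No months before January
Plus 8 days in January

Day of year: 8


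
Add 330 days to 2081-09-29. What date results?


Start: 2081-09-29, add 330 days
September 2081 has 30 days: 30 - 29 = 1 day to September 30 -> 329 left
October 2081 has 31 days -> 298 left
November 2081 has 30 days -> 268 left
December 2081 has 31 days -> 237 left
January 2082 has 31 days -> 206 left
February 2082 has 28 days -> 178 left
March 2082 has 31 days -> 147 left
April 2082 has 30 days -> 117 left
May 2082 has 31 days -> 86 left
June 2082 has 30 days -> 56 left
July 2082 has 31 days -> 25 left
August 2082: 25 <= 31 -> lands on August 25

Result: 2082-08-25


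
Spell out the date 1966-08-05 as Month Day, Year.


ISO 1966-08-05 parses as year=1966, month=08, day=05
Month 8 -> August

August 5, 1966


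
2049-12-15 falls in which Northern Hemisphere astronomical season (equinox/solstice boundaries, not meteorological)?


Date: December 15
Astronomical Autumn (approx.; exact equinox/solstice day varies by year): September 22 to December 20
December 15 falls within the Autumn window

Autumn


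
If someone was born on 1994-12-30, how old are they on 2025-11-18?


Birth: 1994-12-30
Reference: 2025-11-18
Year difference: 2025 - 1994 = 31
Birthday not yet reached in 2025, subtract 1

30 years old


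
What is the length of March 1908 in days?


March 1908

31 days


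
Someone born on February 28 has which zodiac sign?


Date: February 28
Conventional tropical zodiac dates: Pisces from February 19 onward; Aries starts March 21
February 28 falls within the Pisces range

Pisces


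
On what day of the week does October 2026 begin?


Target: October 1, 2026
Anchor: Jan 1, 2026. With p = 2026 - 1 = 2025: (p + p//4 - p//100 + p//400) mod 7 = (2025 + 506 - 20 + 5) mod 7 = 2516 mod 7 = 3 -> Thursday (Mon=0 ... Sun=6)
Days before October (Jan-Sep): 273 days
Weekday index = (3 + 273) mod 7 = 3

Thursday


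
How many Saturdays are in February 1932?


February 1932 has 29 days
Anchor: Jan 1, 1932. With p = 1932 - 1 = 1931: (p + p//4 - p//100 + p//400) mod 7 = (1931 + 482 - 19 + 4) mod 7 = 2398 mod 7 = 4 -> Friday (Mon=0 ... Sun=6)
Days before February (Jan): 31; February 1 index = (4 + 31) mod 7 = 0 -> Monday
First Saturday is February 6
Saturdays: 6, 13, 20, 27

4 Saturdays


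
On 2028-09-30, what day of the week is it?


Date: September 30, 2028
Anchor: Jan 1, 2028. With p = 2028 - 1 = 2027: (p + p//4 - p//100 + p//400) mod 7 = (2027 + 506 - 20 + 5) mod 7 = 2518 mod 7 = 5 -> Saturday (Mon=0 ... Sun=6)
Days before September (Jan-Aug): 244; offset = 244 + 30 - 1 = 273
Weekday index = (5 + 273) mod 7 = 5

Day of the week: Saturday


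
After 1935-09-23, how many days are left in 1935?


Day of year: 266 of 365
Remaining = 365 - 266

99 days


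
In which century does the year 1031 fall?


Century = (year - 1) // 100 + 1
= (1031 - 1) // 100 + 1
= 1030 // 100 + 1
= 10 + 1

11th century


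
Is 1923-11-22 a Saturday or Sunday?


Anchor: Jan 1, 1923. With p = 1923 - 1 = 1922: (p + p//4 - p//100 + p//400) mod 7 = (1922 + 480 - 19 + 4) mod 7 = 2387 mod 7 = 0 -> Monday (Mon=0 ... Sun=6)
Day of year: 326; offset = 325
Weekday index = (0 + 325) mod 7 = 3 -> Thursday
Weekend days: Saturday, Sunday

No


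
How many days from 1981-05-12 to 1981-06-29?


From 1981-05-12 to 1981-06-29
1981-05-12: days before May = 31 + 28 + 31 + 30 = 120 (1981 is not a leap year); day of year = 120 + 12 = 132
1981-06-29: days before June = 31 + 28 + 31 + 30 + 31 = 151 (1981 is not a leap year); day of year = 151 + 29 = 180
Same year: 180 - 132 = 48

48 days


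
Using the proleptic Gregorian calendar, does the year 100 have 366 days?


Gregorian leap year rule: divisible by 4, but not by 100, unless also by 400.
100 is divisible by 100 but not 400 -> not a leap year

No


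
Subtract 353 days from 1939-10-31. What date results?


Start: 1939-10-31, subtract 353 days
Back 31 days from October 31 reaches September 30, 1939 -> 322 left
September 1939 has 30 days -> back to August 31, 1939 -> 292 left
August 1939 has 31 days -> back to July 31, 1939 -> 261 left
July 1939 has 31 days -> back to June 30, 1939 -> 230 left
June 1939 has 30 days -> back to May 31, 1939 -> 200 left
May 1939 has 31 days -> back to April 30, 1939 -> 169 left
April 1939 has 30 days -> back to March 31, 1939 -> 139 left
March 1939 has 31 days -> back to February 28, 1939 -> 108 left
February 1939 has 28 days -> back to January 31, 1939 -> 80 left
January 1939 has 31 days -> back to December 31, 1938 -> 49 left
December 1938 has 31 days -> back to November 30, 1938 -> 18 left
November 1938: 30 - 18 = 12 -> lands on November 12

Result: 1938-11-12


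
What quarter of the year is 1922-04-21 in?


Month: April (month 4)
Q1: Jan-Mar, Q2: Apr-Jun, Q3: Jul-Sep, Q4: Oct-Dec

Q2


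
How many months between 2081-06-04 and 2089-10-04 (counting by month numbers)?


From June 2081 to October 2089
8 years * 12 = 96 months, plus 4 months = 100

100 months


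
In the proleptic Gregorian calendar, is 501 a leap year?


Gregorian leap year rule: divisible by 4, but not by 100, unless also by 400.
501 is not divisible by 4 -> not a leap year

No


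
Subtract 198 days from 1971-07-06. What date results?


Start: 1971-07-06, subtract 198 days
Back 6 days from July 6 reaches June 30, 1971 -> 192 left
June 1971 has 30 days -> back to May 31, 1971 -> 162 left
May 1971 has 31 days -> back to April 30, 1971 -> 131 left
April 1971 has 30 days -> back to March 31, 1971 -> 101 left
March 1971 has 31 days -> back to February 28, 1971 -> 70 left
February 1971 has 28 days -> back to January 31, 1971 -> 42 left
January 1971 has 31 days -> back to December 31, 1970 -> 11 left
December 1970: 31 - 11 = 20 -> lands on December 20

Result: 1970-12-20


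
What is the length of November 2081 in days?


November 2081

30 days


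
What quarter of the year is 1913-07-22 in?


Month: July (month 7)
Q1: Jan-Mar, Q2: Apr-Jun, Q3: Jul-Sep, Q4: Oct-Dec

Q3


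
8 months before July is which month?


July is month 7
7 - 8 = -1; wrap: -1 + 12 = 11

November


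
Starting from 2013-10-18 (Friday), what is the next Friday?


Current: Friday
Target: Friday
Days ahead: 7

Next Friday: 2013-10-25


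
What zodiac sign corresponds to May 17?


Date: May 17
Conventional tropical zodiac dates: Taurus from April 20 onward; Gemini starts May 21
May 17 falls within the Taurus range

Taurus


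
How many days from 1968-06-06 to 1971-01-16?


From 1968-06-06 to 1971-01-16
1968-06-06: days before June = 31 + 29 + 31 + 30 + 31 = 152 (1968 is a leap year); day of year = 152 + 6 = 158
1971-01-16: day of year = 16
Rest of 1968: 366 - 158 = 208
Full years 1969 (365), 1970 (365): 730
Total = 208 + 730 + 16 = 954

954 days


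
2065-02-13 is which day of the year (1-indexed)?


Date: February 13, 2065
Days in months 1 through 1: 31
Plus 13 days in February

Day of year: 44


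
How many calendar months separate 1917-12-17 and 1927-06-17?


From December 1917 to June 1927
10 years * 12 = 120 months, minus 6 months = 114

114 months


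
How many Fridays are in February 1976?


February 1976 has 29 days
Anchor: Jan 1, 1976. With p = 1976 - 1 = 1975: (p + p//4 - p//100 + p//400) mod 7 = (1975 + 493 - 19 + 4) mod 7 = 2453 mod 7 = 3 -> Thursday (Mon=0 ... Sun=6)
Days before February (Jan): 31; February 1 index = (3 + 31) mod 7 = 6 -> Sunday
First Friday is February 6
Fridays: 6, 13, 20, 27

4 Fridays


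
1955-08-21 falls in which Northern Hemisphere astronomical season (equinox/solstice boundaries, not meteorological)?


Date: August 21
Astronomical Summer (approx.; exact equinox/solstice day varies by year): June 21 to September 21
August 21 falls within the Summer window

Summer


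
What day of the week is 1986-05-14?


Date: May 14, 1986
Anchor: Jan 1, 1986. With p = 1986 - 1 = 1985: (p + p//4 - p//100 + p//400) mod 7 = (1985 + 496 - 19 + 4) mod 7 = 2466 mod 7 = 2 -> Wednesday (Mon=0 ... Sun=6)
Days before May (Jan-Apr): 120; offset = 120 + 14 - 1 = 133
Weekday index = (2 + 133) mod 7 = 2

Day of the week: Wednesday


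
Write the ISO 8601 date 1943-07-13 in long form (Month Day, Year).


ISO 1943-07-13 parses as year=1943, month=07, day=13
Month 7 -> July

July 13, 1943


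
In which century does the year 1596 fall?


Century = (year - 1) // 100 + 1
= (1596 - 1) // 100 + 1
= 1595 // 100 + 1
= 15 + 1

16th century


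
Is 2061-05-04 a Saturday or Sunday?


Anchor: Jan 1, 2061. With p = 2061 - 1 = 2060: (p + p//4 - p//100 + p//400) mod 7 = (2060 + 515 - 20 + 5) mod 7 = 2560 mod 7 = 5 -> Saturday (Mon=0 ... Sun=6)
Day of year: 124; offset = 123
Weekday index = (5 + 123) mod 7 = 2 -> Wednesday
Weekend days: Saturday, Sunday

No


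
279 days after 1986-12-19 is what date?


Start: 1986-12-19, add 279 days
December 1986 has 31 days: 31 - 19 = 12 days to December 31 -> 267 left
January 1987 has 31 days -> 236 left
February 1987 has 28 days -> 208 left
March 1987 has 31 days -> 177 left
April 1987 has 30 days -> 147 left
May 1987 has 31 days -> 116 left
June 1987 has 30 days -> 86 left
July 1987 has 31 days -> 55 left
August 1987 has 31 days -> 24 left
September 1987: 24 <= 30 -> lands on September 24

Result: 1987-09-24


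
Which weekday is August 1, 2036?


Target: August 1, 2036
Anchor: Jan 1, 2036. With p = 2036 - 1 = 2035: (p + p//4 - p//100 + p//400) mod 7 = (2035 + 508 - 20 + 5) mod 7 = 2528 mod 7 = 1 -> Tuesday (Mon=0 ... Sun=6)
Days before August (Jan-Jul): 213 days
Weekday index = (1 + 213) mod 7 = 4

Friday


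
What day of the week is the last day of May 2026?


May 2026 has 31 days
Anchor: Jan 1, 2026. With p = 2026 - 1 = 2025: (p + p//4 - p//100 + p//400) mod 7 = (2025 + 506 - 20 + 5) mod 7 = 2516 mod 7 = 3 -> Thursday (Mon=0 ... Sun=6)
Days before May (Jan-Apr): 120; May 1 index = (3 + 120) mod 7 = 4 -> Friday
Last day offset: 31 - 1 = 30 days
Weekday index = (4 + 30) mod 7 = 6

Sunday, May 31


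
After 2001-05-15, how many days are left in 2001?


Day of year: 135 of 365
Remaining = 365 - 135

230 days


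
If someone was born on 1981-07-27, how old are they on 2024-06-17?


Birth: 1981-07-27
Reference: 2024-06-17
Year difference: 2024 - 1981 = 43
Birthday not yet reached in 2024, subtract 1

42 years old


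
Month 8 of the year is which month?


Month 8 of 12

August


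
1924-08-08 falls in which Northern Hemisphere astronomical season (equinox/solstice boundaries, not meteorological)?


Date: August 8
Astronomical Summer (approx.; exact equinox/solstice day varies by year): June 21 to September 21
August 8 falls within the Summer window

Summer


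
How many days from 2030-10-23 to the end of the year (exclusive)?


Day of year: 296 of 365
Remaining = 365 - 296

69 days


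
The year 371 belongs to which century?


Century = (year - 1) // 100 + 1
= (371 - 1) // 100 + 1
= 370 // 100 + 1
= 3 + 1

4th century


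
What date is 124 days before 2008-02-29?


Start: 2008-02-29, subtract 124 days
Back 29 days from February 29 reaches January 31, 2008 -> 95 left
January 2008 has 31 days -> back to December 31, 2007 -> 64 left
December 2007 has 31 days -> back to November 30, 2007 -> 33 left
November 2007 has 30 days -> back to October 31, 2007 -> 3 left
October 2007: 31 - 3 = 28 -> lands on October 28

Result: 2007-10-28


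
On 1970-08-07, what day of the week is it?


Date: August 7, 1970
Anchor: Jan 1, 1970. With p = 1970 - 1 = 1969: (p + p//4 - p//100 + p//400) mod 7 = (1969 + 492 - 19 + 4) mod 7 = 2446 mod 7 = 3 -> Thursday (Mon=0 ... Sun=6)
Days before August (Jan-Jul): 212; offset = 212 + 7 - 1 = 218
Weekday index = (3 + 218) mod 7 = 4

Day of the week: Friday


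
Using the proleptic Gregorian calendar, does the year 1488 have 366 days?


Gregorian leap year rule: divisible by 4, but not by 100, unless also by 400.
1488 is divisible by 4 but not 100 -> leap year

Yes


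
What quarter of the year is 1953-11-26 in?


Month: November (month 11)
Q1: Jan-Mar, Q2: Apr-Jun, Q3: Jul-Sep, Q4: Oct-Dec

Q4


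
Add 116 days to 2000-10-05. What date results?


Start: 2000-10-05, add 116 days
October 2000 has 31 days: 31 - 5 = 26 days to October 31 -> 90 left
November 2000 has 30 days -> 60 left
December 2000 has 31 days -> 29 left
January 2001: 29 <= 31 -> lands on January 29

Result: 2001-01-29


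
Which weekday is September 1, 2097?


Target: September 1, 2097
Anchor: Jan 1, 2097. With p = 2097 - 1 = 2096: (p + p//4 - p//100 + p//400) mod 7 = (2096 + 524 - 20 + 5) mod 7 = 2605 mod 7 = 1 -> Tuesday (Mon=0 ... Sun=6)
Days before September (Jan-Aug): 243 days
Weekday index = (1 + 243) mod 7 = 6

Sunday


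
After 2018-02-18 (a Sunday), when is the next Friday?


Current: Sunday
Target: Friday
Days ahead: 5

Next Friday: 2018-02-23


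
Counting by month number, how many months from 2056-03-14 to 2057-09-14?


From March 2056 to September 2057
1 year * 12 = 12 months, plus 6 months = 18

18 months


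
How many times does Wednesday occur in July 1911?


July 1911 has 31 days
Anchor: Jan 1, 1911. With p = 1911 - 1 = 1910: (p + p//4 - p//100 + p//400) mod 7 = (1910 + 477 - 19 + 4) mod 7 = 2372 mod 7 = 6 -> Sunday (Mon=0 ... Sun=6)
Days before July (Jan-Jun): 181; July 1 index = (6 + 181) mod 7 = 5 -> Saturday
First Wednesday is July 5
Wednesdays: 5, 12, 19, 26

4 Wednesdays


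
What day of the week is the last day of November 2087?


November 2087 has 30 days
Anchor: Jan 1, 2087. With p = 2087 - 1 = 2086: (p + p//4 - p//100 + p//400) mod 7 = (2086 + 521 - 20 + 5) mod 7 = 2592 mod 7 = 2 -> Wednesday (Mon=0 ... Sun=6)
Days before November (Jan-Oct): 304; November 1 index = (2 + 304) mod 7 = 5 -> Saturday
Last day offset: 30 - 1 = 29 days
Weekday index = (5 + 29) mod 7 = 6

Sunday, November 30


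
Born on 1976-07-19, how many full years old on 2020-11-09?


Birth: 1976-07-19
Reference: 2020-11-09
Year difference: 2020 - 1976 = 44

44 years old


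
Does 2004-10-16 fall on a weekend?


Anchor: Jan 1, 2004. With p = 2004 - 1 = 2003: (p + p//4 - p//100 + p//400) mod 7 = (2003 + 500 - 20 + 5) mod 7 = 2488 mod 7 = 3 -> Thursday (Mon=0 ... Sun=6)
Day of year: 290; offset = 289
Weekday index = (3 + 289) mod 7 = 5 -> Saturday
Weekend days: Saturday, Sunday

Yes


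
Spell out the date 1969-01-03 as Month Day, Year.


ISO 1969-01-03 parses as year=1969, month=01, day=03
Month 1 -> January

January 3, 1969


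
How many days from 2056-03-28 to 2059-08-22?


From 2056-03-28 to 2059-08-22
2056-03-28: days before March = 31 + 29 = 60 (2056 is a leap year); day of year = 60 + 28 = 88
2059-08-22: days before August = 31 + 28 + 31 + 30 + 31 + 30 + 31 = 212 (2059 is not a leap year); day of year = 212 + 22 = 234
Rest of 2056: 366 - 88 = 278
Full years 2057 (365), 2058 (365): 730
Total = 278 + 730 + 234 = 1242

1242 days


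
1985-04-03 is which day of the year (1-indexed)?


Date: April 3, 1985
Days in months 1 through 3: 90
Plus 3 days in April

Day of year: 93


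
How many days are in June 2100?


June 2100

30 days


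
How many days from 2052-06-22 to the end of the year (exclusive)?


Day of year: 174 of 366
Remaining = 366 - 174

192 days


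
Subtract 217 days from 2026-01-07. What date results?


Start: 2026-01-07, subtract 217 days
Back 7 days from January 7 reaches December 31, 2025 -> 210 left
December 2025 has 31 days -> back to November 30, 2025 -> 179 left
November 2025 has 30 days -> back to October 31, 2025 -> 149 left
October 2025 has 31 days -> back to September 30, 2025 -> 118 left
September 2025 has 30 days -> back to August 31, 2025 -> 88 left
August 2025 has 31 days -> back to July 31, 2025 -> 57 left
July 2025 has 31 days -> back to June 30, 2025 -> 26 left
June 2025: 30 - 26 = 4 -> lands on June 4

Result: 2025-06-04


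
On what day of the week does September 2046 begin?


Target: September 1, 2046
Anchor: Jan 1, 2046. With p = 2046 - 1 = 2045: (p + p//4 - p//100 + p//400) mod 7 = (2045 + 511 - 20 + 5) mod 7 = 2541 mod 7 = 0 -> Monday (Mon=0 ... Sun=6)
Days before September (Jan-Aug): 243 days
Weekday index = (0 + 243) mod 7 = 5

Saturday


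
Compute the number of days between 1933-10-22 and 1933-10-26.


From 1933-10-22 to 1933-10-26
1933-10-22: days before October = 31 + 28 + 31 + 30 + 31 + 30 + 31 + 31 + 30 = 273 (1933 is not a leap year); day of year = 273 + 22 = 295
1933-10-26: days before October = 31 + 28 + 31 + 30 + 31 + 30 + 31 + 31 + 30 = 273 (1933 is not a leap year); day of year = 273 + 26 = 299
Same year: 299 - 295 = 4

4 days
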